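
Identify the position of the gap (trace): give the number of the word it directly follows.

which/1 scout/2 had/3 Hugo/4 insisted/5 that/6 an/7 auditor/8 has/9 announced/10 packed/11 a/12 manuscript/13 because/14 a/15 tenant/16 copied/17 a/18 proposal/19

10

The displaced element is "which scout" (word 2).
It is linked across 2 clause boundaries (that → Ø).
It functions as the subject of "packed", so the gap sits immediately after word 10 ("announced").
Base order: Hugo had insisted that an auditor has announced that which scout packed a manuscript because a tenant copied a proposal.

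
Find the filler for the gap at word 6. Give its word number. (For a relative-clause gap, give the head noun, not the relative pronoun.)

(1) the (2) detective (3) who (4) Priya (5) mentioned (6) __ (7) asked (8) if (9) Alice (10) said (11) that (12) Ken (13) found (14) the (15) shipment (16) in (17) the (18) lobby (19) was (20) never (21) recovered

2

The gap at 6 is the subject of "asked", inside a relative clause.
The relative pronoun is "who" (word 3); it is bound by the head noun immediately before it.
Its filler is the head noun "detective", at word 2.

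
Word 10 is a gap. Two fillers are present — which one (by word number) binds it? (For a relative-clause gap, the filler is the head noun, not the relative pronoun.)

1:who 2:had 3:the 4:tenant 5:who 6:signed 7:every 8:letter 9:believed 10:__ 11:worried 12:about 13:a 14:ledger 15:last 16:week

1

The marked gap is the subject of "worried".
Its filler is the fronted wh-phrase "who", at word 1.
(The other dependency links word 4 to a gap after word 5.)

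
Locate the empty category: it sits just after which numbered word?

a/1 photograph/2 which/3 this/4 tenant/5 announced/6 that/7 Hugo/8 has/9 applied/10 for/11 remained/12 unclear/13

11

The displaced element is "a photograph" (word 2).
It is linked across 1 clause boundary (that).
It functions as the object of the preposition "for" of "applied", so the gap sits immediately after word 11 ("for").
Base order: This tenant announced that Hugo has applied for a photograph.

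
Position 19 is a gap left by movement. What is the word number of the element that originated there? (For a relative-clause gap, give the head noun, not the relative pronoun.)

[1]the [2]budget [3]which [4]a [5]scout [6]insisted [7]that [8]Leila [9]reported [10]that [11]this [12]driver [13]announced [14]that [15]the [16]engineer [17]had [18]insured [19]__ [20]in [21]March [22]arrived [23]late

The gap at 19 is the object of "insured", inside a relative clause.
The relative pronoun is "which" (word 3); it is bound by the head noun immediately before it.
Its filler is the head noun "budget", at word 2.

2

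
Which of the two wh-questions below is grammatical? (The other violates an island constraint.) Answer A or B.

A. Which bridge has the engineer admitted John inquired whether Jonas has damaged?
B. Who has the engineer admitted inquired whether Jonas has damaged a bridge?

B

In A, the wh-phrase is extracted from inside a wh-island (introduced by "whether"), which blocks movement.
In B, the extraction path crosses only that-complement boundaries, which are transparent.
So B is grammatical.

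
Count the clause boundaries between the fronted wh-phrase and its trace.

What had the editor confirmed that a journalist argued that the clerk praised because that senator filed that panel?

"what" is extracted from the object of "praised".
Boundaries crossed, outermost first: [that], [that] — 2 in total.

2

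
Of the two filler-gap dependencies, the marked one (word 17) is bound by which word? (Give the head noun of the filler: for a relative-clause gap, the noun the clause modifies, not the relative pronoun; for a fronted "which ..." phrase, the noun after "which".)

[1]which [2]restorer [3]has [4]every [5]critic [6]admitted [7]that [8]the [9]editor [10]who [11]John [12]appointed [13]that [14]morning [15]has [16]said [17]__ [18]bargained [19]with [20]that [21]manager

The marked gap is the subject of "bargained".
Its filler is the fronted wh-phrase "which restorer", at word 2.
(The other dependency links word 9 to a gap after word 12.)

2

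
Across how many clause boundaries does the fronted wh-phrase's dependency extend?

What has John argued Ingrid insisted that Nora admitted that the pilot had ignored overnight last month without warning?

3

"what" is extracted from the object of "ignored".
Boundaries crossed, outermost first: [Ø], [that], [that] — 3 in total.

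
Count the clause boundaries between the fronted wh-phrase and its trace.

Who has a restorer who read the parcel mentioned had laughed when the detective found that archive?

"who" is extracted from the subject of "laughed".
Boundaries crossed, outermost first: [Ø] — 1 in total.

1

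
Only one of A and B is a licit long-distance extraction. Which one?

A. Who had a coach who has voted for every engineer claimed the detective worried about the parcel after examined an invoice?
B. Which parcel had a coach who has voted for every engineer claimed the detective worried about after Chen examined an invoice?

In A, the wh-phrase is extracted from inside an adjunct island (introduced by "after"), which blocks movement.
In B, the extraction path crosses only that-complement boundaries, which are transparent.
So B is grammatical.

B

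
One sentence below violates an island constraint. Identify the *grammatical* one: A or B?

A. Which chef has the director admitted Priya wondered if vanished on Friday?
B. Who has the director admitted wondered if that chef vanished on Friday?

B

In A, the wh-phrase is extracted from inside a wh-island (introduced by "if"), which blocks movement.
In B, the extraction path crosses only that-complement boundaries, which are transparent.
So B is grammatical.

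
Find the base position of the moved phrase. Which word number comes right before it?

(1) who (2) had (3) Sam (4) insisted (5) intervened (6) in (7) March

4

The displaced element is "who" (word 1).
It is linked across 1 clause boundary (Ø).
It functions as the subject of "intervened", so the gap sits immediately after word 4 ("insisted").
Base order: Sam had insisted that who intervened in March.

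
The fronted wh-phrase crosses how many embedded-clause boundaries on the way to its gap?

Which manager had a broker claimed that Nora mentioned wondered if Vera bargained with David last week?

"which manager" is extracted from the subject of "wondered".
Boundaries crossed, outermost first: [that], [Ø] — 2 in total.

2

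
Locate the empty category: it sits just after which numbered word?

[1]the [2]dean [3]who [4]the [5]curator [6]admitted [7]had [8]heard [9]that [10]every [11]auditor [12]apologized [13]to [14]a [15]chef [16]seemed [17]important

The displaced element is "the dean" (word 2).
It is linked across 1 clause boundary (Ø).
It functions as the subject of "heard", so the gap sits immediately after word 6 ("admitted").
Base order: The curator admitted the dean had heard that every auditor apologized to a chef.

6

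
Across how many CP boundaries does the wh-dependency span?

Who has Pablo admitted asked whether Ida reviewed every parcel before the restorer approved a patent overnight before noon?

"who" is extracted from the subject of "asked".
Boundaries crossed, outermost first: [Ø] — 1 in total.

1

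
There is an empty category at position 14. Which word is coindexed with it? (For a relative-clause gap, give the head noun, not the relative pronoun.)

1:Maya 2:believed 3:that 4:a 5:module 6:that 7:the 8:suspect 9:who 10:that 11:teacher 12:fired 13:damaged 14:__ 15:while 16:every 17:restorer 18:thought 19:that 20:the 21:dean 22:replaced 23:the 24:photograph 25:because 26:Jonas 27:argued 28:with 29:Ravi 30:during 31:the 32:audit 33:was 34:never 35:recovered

5

The gap at 14 is the object of "damaged", inside a relative clause.
The relative pronoun is "that" (word 6); it is bound by the head noun immediately before it.
Its filler is the head noun "module", at word 5.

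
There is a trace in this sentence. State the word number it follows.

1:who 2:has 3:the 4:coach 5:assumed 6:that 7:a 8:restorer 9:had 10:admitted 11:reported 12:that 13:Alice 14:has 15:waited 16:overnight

10

The displaced element is "who" (word 1).
It is linked across 2 clause boundaries (that → Ø).
It functions as the subject of "reported", so the gap sits immediately after word 10 ("admitted").
Base order: The coach has assumed that a restorer had admitted that who reported that Alice has waited overnight.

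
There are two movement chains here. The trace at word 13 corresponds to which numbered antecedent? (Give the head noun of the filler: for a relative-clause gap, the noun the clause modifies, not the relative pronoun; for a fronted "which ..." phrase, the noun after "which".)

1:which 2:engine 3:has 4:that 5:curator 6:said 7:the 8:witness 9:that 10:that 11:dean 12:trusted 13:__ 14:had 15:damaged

8

The marked gap is inside the relative clause, the direct object of "trusted".
Its filler is the head noun "witness" (via "that"), at word 8.
(The other dependency links word 2 to a gap after word 15.)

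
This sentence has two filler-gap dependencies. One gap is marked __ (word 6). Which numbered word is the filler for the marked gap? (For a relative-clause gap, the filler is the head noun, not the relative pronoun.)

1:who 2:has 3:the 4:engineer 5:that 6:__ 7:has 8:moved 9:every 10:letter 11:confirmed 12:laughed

The marked gap is inside the relative clause, the subject of "moved".
Its filler is the head noun "engineer" (via "that"), at word 4.
(The other dependency links word 1 to a gap after word 11.)

4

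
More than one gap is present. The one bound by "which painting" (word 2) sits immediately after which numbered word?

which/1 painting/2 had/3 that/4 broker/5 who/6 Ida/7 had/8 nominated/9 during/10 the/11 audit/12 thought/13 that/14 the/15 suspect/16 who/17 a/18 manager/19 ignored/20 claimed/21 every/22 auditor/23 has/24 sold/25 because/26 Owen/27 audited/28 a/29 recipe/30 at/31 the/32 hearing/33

The displaced element is "which painting" (word 2).
It is linked across 2 clause boundaries (that → Ø).
It functions as the direct object of "sold", so the gap sits immediately after word 25 ("sold").
Base order: That broker who Ida had nominated during the audit had thought that the suspect who a manager ignored claimed every auditor has sold which painting because Owen audited a recipe at the hearing.

25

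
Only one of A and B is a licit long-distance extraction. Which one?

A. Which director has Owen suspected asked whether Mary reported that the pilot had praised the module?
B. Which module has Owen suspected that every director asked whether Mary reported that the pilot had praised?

In B, the wh-phrase is extracted from inside a wh-island (introduced by "whether"), which blocks movement.
In A, the extraction path crosses only that-complement boundaries, which are transparent.
So A is grammatical.

A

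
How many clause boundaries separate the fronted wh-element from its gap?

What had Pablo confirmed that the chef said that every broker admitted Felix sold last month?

3

"what" is extracted from the object of "sold".
Boundaries crossed, outermost first: [that], [that], [Ø] — 3 in total.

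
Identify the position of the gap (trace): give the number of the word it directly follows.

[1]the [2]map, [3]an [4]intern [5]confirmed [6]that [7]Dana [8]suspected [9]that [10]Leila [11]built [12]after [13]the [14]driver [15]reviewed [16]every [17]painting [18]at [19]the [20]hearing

The displaced element is "the map" (word 2).
It is linked across 2 clause boundaries (that → that).
It functions as the direct object of "built", so the gap sits immediately after word 11 ("built").
Base order: An intern confirmed that Dana suspected that Leila built the map after the driver reviewed every painting at the hearing.

11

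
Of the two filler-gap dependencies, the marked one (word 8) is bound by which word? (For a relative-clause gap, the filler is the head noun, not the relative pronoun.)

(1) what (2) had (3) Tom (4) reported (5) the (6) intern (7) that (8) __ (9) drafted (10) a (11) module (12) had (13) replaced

The marked gap is inside the relative clause, the subject of "drafted".
Its filler is the head noun "intern" (via "that"), at word 6.
(The other dependency links word 1 to a gap after word 13.)

6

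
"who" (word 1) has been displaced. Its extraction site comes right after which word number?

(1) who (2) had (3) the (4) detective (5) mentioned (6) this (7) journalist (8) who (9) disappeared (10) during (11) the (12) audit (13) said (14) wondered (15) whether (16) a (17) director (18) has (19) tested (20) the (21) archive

13

The displaced element is "who" (word 1).
It is linked across 2 clause boundaries (Ø → Ø).
It functions as the subject of "wondered", so the gap sits immediately after word 13 ("said").
Base order: The detective had mentioned this journalist who disappeared during the audit said that who wondered whether a director has tested the archive.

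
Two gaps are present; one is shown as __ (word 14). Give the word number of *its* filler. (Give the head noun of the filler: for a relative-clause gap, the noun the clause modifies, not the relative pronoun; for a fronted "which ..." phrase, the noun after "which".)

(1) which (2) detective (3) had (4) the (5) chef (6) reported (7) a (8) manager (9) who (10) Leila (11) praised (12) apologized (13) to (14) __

The marked gap is the object of the preposition "to" of "apologized".
Its filler is the fronted wh-phrase "which detective", at word 2.
(The other dependency links word 8 to a gap after word 11.)

2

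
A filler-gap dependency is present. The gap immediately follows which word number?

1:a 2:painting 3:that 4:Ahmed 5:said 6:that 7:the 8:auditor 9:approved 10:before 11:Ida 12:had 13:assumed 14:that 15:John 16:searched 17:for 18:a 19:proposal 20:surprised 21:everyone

The displaced element is "a painting" (word 2).
It is linked across 1 clause boundary (that).
It functions as the direct object of "approved", so the gap sits immediately after word 9 ("approved").
Base order: Ahmed said that the auditor approved a painting before Ida had assumed that John searched for a proposal.

9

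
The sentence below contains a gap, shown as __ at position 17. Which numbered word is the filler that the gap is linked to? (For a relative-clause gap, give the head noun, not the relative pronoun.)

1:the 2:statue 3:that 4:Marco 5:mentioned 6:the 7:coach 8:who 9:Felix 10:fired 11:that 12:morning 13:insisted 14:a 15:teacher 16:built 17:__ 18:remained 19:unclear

The gap at 17 is the object of "built", inside a relative clause.
The relative pronoun is "that" (word 3); it is bound by the head noun immediately before it.
Its filler is the head noun "statue", at word 2.

2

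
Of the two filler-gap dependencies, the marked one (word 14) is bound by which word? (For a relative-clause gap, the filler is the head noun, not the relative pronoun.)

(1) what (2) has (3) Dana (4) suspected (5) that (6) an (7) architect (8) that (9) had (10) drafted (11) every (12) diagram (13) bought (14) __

The marked gap is the direct object of "bought".
Its filler is the fronted wh-phrase "what", at word 1.
(The other dependency links word 7 to a gap after word 8.)

1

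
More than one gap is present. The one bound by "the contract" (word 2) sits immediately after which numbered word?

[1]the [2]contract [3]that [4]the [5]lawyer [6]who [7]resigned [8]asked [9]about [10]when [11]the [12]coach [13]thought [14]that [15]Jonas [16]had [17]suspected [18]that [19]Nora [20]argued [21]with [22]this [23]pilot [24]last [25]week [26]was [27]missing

9

The displaced element is "the contract" (word 2).
It functions as the object of the preposition "about" of "asked", so the gap sits immediately after word 9 ("about").
Base order: The lawyer who resigned asked about the contract when the coach thought that Jonas had suspected that Nora argued with this pilot last week.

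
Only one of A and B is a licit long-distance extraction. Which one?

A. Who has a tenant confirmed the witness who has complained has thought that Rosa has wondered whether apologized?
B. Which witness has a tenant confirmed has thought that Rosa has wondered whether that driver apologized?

B

In A, the wh-phrase is extracted from inside a wh-island (introduced by "whether"), which blocks movement.
In B, the extraction path crosses only that-complement boundaries, which are transparent.
So B is grammatical.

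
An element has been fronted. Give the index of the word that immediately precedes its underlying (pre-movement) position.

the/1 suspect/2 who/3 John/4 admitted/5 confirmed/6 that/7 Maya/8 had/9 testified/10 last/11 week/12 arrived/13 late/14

The displaced element is "the suspect" (word 2).
It is linked across 1 clause boundary (Ø).
It functions as the subject of "confirmed", so the gap sits immediately after word 5 ("admitted").
Base order: John admitted that the suspect confirmed that Maya had testified last week.

5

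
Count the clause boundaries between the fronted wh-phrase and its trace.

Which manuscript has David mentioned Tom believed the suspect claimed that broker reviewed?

3

"which manuscript" is extracted from the object of "reviewed".
Boundaries crossed, outermost first: [Ø], [Ø], [Ø] — 3 in total.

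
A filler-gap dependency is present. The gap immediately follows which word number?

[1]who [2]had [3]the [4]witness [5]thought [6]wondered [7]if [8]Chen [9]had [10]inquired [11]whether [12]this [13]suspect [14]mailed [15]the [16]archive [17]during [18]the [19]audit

The displaced element is "who" (word 1).
It is linked across 1 clause boundary (Ø).
It functions as the subject of "wondered", so the gap sits immediately after word 5 ("thought").
Base order: The witness had thought that who wondered if Chen had inquired whether this suspect mailed the archive during the audit.

5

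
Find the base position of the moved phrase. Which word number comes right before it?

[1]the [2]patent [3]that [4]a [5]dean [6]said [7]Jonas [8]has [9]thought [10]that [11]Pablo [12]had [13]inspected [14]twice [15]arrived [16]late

13

The displaced element is "the patent" (word 2).
It is linked across 2 clause boundaries (Ø → that).
It functions as the direct object of "inspected", so the gap sits immediately after word 13 ("inspected").
Base order: A dean said Jonas has thought that Pablo had inspected the patent twice.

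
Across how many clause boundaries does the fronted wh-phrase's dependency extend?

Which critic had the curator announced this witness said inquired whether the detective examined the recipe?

"which critic" is extracted from the subject of "inquired".
Boundaries crossed, outermost first: [Ø], [Ø] — 2 in total.

2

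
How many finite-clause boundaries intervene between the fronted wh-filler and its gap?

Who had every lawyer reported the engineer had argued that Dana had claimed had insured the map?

3

"who" is extracted from the subject of "insured".
Boundaries crossed, outermost first: [Ø], [that], [Ø] — 3 in total.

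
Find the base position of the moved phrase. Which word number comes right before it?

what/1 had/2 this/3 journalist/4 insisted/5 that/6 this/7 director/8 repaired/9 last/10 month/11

9

The displaced element is "what" (word 1).
It is linked across 1 clause boundary (that).
It functions as the direct object of "repaired", so the gap sits immediately after word 9 ("repaired").
Base order: This journalist had insisted that this director repaired what last month.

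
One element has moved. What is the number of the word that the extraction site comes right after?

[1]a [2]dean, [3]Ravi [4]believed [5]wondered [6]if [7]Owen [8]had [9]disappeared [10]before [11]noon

4

The displaced element is "a dean" (word 2).
It is linked across 1 clause boundary (Ø).
It functions as the subject of "wondered", so the gap sits immediately after word 4 ("believed").
Base order: Ravi believed that a dean wondered if Owen had disappeared before noon.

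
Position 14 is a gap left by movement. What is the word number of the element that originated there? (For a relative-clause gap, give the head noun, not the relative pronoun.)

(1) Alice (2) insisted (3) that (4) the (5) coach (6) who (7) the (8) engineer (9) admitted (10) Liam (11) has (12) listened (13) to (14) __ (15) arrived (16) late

The gap at 14 is the prepositional object of "listened", inside a relative clause.
The relative pronoun is "who" (word 6); it is bound by the head noun immediately before it.
Its filler is the head noun "coach", at word 5.

5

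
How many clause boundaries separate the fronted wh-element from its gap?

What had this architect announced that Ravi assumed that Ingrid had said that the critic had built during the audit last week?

"what" is extracted from the object of "built".
Boundaries crossed, outermost first: [that], [that], [that] — 3 in total.

3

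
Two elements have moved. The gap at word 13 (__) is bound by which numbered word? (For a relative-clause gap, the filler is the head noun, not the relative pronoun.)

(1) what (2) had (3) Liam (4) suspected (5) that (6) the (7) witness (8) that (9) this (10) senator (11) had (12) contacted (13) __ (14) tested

The marked gap is inside the relative clause, the direct object of "contacted".
Its filler is the head noun "witness" (via "that"), at word 7.
(The other dependency links word 1 to a gap after word 14.)

7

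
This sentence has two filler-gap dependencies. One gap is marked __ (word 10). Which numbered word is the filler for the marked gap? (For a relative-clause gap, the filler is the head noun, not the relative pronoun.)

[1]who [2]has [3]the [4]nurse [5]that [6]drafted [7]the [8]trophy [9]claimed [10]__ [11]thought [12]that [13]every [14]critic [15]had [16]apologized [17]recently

1

The marked gap is the subject of "thought".
Its filler is the fronted wh-phrase "who", at word 1.
(The other dependency links word 4 to a gap after word 5.)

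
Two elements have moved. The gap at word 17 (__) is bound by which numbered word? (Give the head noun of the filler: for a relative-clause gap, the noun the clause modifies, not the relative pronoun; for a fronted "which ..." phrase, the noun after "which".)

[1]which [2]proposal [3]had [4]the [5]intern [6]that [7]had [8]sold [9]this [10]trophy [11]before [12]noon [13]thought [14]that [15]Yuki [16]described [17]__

2

The marked gap is the direct object of "described".
Its filler is the fronted wh-phrase "which proposal", at word 2.
(The other dependency links word 5 to a gap after word 6.)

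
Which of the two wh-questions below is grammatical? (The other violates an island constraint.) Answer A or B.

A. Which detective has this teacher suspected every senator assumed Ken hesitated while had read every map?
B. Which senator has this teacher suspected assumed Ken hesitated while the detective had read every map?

In A, the wh-phrase is extracted from inside an adjunct island (introduced by "while"), which blocks movement.
In B, the extraction path crosses only that-complement boundaries, which are transparent.
So B is grammatical.

B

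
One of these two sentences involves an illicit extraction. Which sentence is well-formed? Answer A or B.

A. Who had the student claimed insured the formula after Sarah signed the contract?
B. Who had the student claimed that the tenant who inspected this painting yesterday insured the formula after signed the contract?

A

In B, the wh-phrase is extracted from inside an adjunct island (introduced by "after"), which blocks movement.
In A, the extraction path crosses only that-complement boundaries, which are transparent.
So A is grammatical.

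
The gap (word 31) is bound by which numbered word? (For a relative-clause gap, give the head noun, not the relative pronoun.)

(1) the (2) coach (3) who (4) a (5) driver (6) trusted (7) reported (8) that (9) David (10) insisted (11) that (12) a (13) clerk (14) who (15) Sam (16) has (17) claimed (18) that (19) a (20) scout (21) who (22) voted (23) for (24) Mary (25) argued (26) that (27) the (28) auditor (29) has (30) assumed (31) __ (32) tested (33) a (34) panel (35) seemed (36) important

The gap at 31 is the subject of "tested", inside a relative clause.
The relative pronoun is "who" (word 14); it is bound by the head noun immediately before it.
Its filler is the head noun "clerk", at word 13.

13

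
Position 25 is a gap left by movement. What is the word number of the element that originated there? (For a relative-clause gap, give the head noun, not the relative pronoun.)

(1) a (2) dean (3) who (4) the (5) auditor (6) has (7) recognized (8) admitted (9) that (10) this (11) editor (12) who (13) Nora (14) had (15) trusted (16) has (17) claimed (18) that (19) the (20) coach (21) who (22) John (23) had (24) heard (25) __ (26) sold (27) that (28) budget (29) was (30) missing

The gap at 25 is the subject of "sold", inside a relative clause.
The relative pronoun is "who" (word 21); it is bound by the head noun immediately before it.
Its filler is the head noun "coach", at word 20.

20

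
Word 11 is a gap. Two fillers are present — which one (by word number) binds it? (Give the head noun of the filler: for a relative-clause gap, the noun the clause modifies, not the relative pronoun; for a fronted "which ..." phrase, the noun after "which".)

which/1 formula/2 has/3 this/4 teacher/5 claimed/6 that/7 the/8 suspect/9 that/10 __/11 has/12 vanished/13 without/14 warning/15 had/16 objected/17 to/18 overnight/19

The marked gap is inside the relative clause, the subject of "vanished".
Its filler is the head noun "suspect" (via "that"), at word 9.
(The other dependency links word 2 to a gap after word 18.)

9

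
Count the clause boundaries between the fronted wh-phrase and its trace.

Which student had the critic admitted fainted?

"which student" is extracted from the subject of "fainted".
Boundaries crossed, outermost first: [Ø] — 1 in total.

1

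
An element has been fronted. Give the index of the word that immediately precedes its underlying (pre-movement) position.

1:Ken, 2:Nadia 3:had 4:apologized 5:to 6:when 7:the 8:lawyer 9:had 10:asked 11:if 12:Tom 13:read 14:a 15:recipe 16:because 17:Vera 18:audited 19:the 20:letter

5

The displaced element is "Ken" (word 1).
It functions as the object of the preposition "to" of "apologized", so the gap sits immediately after word 5 ("to").
Base order: Nadia had apologized to Ken when the lawyer had asked if Tom read a recipe because Vera audited the letter.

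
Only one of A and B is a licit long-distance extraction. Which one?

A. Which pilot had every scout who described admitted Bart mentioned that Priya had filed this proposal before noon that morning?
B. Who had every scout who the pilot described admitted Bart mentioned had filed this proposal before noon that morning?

In A, the wh-phrase is extracted from inside a complex-NP island (relative clause) (introduced by "who"), which blocks movement.
In B, the extraction path crosses only that-complement boundaries, which are transparent.
So B is grammatical.

B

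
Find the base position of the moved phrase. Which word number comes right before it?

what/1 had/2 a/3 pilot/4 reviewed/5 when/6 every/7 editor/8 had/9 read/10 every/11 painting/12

5

The displaced element is "what" (word 1).
It functions as the direct object of "reviewed", so the gap sits immediately after word 5 ("reviewed").
Base order: A pilot had reviewed what when every editor had read every painting.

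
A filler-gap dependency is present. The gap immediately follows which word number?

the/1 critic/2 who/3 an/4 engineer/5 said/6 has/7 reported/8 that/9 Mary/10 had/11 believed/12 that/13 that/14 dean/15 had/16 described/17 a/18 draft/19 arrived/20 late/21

6

The displaced element is "the critic" (word 2).
It is linked across 1 clause boundary (Ø).
It functions as the subject of "reported", so the gap sits immediately after word 6 ("said").
Base order: An engineer said the critic has reported that Mary had believed that that dean had described a draft.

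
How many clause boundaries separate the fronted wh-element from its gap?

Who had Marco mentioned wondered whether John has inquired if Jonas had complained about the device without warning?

"who" is extracted from the subject of "wondered".
Boundaries crossed, outermost first: [Ø] — 1 in total.

1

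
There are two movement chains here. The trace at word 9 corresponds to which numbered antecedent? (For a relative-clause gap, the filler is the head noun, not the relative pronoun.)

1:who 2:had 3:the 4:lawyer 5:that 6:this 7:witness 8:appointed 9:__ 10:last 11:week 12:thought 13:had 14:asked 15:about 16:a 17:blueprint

4

The marked gap is inside the relative clause, the direct object of "appointed".
Its filler is the head noun "lawyer" (via "that"), at word 4.
(The other dependency links word 1 to a gap after word 12.)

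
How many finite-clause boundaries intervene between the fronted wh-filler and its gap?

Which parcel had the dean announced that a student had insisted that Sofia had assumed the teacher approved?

"which parcel" is extracted from the object of "approved".
Boundaries crossed, outermost first: [that], [that], [Ø] — 3 in total.

3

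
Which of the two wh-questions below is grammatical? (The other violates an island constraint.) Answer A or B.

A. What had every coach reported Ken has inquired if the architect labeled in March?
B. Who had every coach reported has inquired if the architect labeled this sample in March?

In A, the wh-phrase is extracted from inside a wh-island (introduced by "if"), which blocks movement.
In B, the extraction path crosses only that-complement boundaries, which are transparent.
So B is grammatical.

B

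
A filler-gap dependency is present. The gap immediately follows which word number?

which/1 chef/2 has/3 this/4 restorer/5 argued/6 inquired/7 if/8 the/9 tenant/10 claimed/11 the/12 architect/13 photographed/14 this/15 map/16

6

The displaced element is "which chef" (word 2).
It is linked across 1 clause boundary (Ø).
It functions as the subject of "inquired", so the gap sits immediately after word 6 ("argued").
Base order: This restorer has argued that which chef inquired if the tenant claimed the architect photographed this map.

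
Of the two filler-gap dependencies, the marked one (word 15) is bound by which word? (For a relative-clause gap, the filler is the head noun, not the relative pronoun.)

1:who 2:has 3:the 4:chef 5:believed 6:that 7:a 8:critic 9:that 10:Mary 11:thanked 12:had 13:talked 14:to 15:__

1

The marked gap is the object of the preposition "to" of "talked".
Its filler is the fronted wh-phrase "who", at word 1.
(The other dependency links word 8 to a gap after word 11.)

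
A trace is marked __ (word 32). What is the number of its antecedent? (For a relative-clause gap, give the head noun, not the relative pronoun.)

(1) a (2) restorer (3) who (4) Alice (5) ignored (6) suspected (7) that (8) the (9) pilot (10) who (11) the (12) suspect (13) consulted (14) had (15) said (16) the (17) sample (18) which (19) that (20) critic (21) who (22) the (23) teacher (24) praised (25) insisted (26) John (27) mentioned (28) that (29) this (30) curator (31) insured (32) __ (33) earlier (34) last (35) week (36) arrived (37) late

The gap at 32 is the object of "insured", inside a relative clause.
The relative pronoun is "which" (word 18); it is bound by the head noun immediately before it.
Its filler is the head noun "sample", at word 17.

17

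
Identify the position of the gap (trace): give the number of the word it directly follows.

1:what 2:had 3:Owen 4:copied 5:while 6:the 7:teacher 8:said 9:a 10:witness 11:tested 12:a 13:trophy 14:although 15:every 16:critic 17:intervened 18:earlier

The displaced element is "what" (word 1).
It functions as the direct object of "copied", so the gap sits immediately after word 4 ("copied").
Base order: Owen had copied what while the teacher said a witness tested a trophy although every critic intervened earlier.

4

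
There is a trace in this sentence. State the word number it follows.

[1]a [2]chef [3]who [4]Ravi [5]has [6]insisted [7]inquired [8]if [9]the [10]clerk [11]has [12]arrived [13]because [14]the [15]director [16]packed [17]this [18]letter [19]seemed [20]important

6

The displaced element is "a chef" (word 2).
It is linked across 1 clause boundary (Ø).
It functions as the subject of "inquired", so the gap sits immediately after word 6 ("insisted").
Base order: Ravi has insisted that a chef inquired if the clerk has arrived because the director packed this letter.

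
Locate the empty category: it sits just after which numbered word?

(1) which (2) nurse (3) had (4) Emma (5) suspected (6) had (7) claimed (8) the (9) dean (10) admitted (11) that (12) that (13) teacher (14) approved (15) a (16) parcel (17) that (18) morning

5

The displaced element is "which nurse" (word 2).
It is linked across 1 clause boundary (Ø).
It functions as the subject of "claimed", so the gap sits immediately after word 5 ("suspected").
Base order: Emma had suspected which nurse had claimed the dean admitted that that teacher approved a parcel that morning.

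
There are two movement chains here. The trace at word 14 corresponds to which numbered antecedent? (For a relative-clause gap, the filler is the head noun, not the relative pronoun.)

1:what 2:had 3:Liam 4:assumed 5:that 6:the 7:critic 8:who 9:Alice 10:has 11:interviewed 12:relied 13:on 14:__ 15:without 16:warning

1

The marked gap is the object of the preposition "on" of "relied".
Its filler is the fronted wh-phrase "what", at word 1.
(The other dependency links word 7 to a gap after word 11.)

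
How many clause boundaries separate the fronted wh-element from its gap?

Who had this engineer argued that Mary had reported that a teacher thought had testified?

"who" is extracted from the subject of "testified".
Boundaries crossed, outermost first: [that], [that], [Ø] — 3 in total.

3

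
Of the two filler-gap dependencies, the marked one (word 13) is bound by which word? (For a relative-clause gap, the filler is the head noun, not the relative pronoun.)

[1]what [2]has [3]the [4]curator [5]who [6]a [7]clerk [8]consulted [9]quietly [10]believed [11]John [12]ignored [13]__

1

The marked gap is the direct object of "ignored".
Its filler is the fronted wh-phrase "what", at word 1.
(The other dependency links word 4 to a gap after word 8.)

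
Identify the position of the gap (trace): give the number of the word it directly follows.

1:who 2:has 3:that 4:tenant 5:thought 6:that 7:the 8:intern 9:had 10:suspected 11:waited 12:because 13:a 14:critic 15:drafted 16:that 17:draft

10

The displaced element is "who" (word 1).
It is linked across 2 clause boundaries (that → Ø).
It functions as the subject of "waited", so the gap sits immediately after word 10 ("suspected").
Base order: That tenant has thought that the intern had suspected who waited because a critic drafted that draft.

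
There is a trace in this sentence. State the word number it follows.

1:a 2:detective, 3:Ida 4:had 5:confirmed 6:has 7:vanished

5

The displaced element is "a detective" (word 2).
It is linked across 1 clause boundary (Ø).
It functions as the subject of "vanished", so the gap sits immediately after word 5 ("confirmed").
Base order: Ida had confirmed a detective has vanished.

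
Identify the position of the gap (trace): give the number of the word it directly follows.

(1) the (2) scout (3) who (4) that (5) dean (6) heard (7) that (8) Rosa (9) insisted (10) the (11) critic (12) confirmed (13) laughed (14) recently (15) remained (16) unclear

12

The displaced element is "the scout" (word 2).
It is linked across 3 clause boundaries (that → Ø → Ø).
It functions as the subject of "laughed", so the gap sits immediately after word 12 ("confirmed").
Base order: That dean heard that Rosa insisted the critic confirmed that the scout laughed recently.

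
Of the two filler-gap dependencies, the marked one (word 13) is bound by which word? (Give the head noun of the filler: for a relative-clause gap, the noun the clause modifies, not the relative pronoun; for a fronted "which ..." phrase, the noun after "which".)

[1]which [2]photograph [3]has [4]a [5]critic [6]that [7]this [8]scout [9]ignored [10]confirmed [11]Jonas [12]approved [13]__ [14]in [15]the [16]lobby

The marked gap is the direct object of "approved".
Its filler is the fronted wh-phrase "which photograph", at word 2.
(The other dependency links word 5 to a gap after word 9.)

2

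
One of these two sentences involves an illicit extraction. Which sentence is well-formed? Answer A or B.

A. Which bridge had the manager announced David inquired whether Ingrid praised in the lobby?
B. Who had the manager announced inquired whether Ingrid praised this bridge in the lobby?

In A, the wh-phrase is extracted from inside a wh-island (introduced by "whether"), which blocks movement.
In B, the extraction path crosses only that-complement boundaries, which are transparent.
So B is grammatical.

B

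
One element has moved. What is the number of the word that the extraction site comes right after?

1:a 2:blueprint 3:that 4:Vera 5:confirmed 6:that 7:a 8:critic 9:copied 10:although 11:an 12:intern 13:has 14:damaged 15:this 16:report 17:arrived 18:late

The displaced element is "a blueprint" (word 2).
It is linked across 1 clause boundary (that).
It functions as the direct object of "copied", so the gap sits immediately after word 9 ("copied").
Base order: Vera confirmed that a critic copied a blueprint although an intern has damaged this report.

9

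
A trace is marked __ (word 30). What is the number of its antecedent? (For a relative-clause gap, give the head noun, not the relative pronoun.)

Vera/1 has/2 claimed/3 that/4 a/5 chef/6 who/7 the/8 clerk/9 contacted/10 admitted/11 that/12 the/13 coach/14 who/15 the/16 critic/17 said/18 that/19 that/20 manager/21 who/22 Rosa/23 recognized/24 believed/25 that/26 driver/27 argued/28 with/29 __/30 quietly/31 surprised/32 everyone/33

The gap at 30 is the prepositional object of "argued", inside a relative clause.
The relative pronoun is "who" (word 15); it is bound by the head noun immediately before it.
Its filler is the head noun "coach", at word 14.

14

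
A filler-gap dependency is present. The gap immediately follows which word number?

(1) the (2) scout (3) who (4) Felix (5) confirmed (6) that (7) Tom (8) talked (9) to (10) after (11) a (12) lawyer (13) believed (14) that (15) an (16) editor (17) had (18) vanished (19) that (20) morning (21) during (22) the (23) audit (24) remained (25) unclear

The displaced element is "the scout" (word 2).
It is linked across 1 clause boundary (that).
It functions as the object of the preposition "to" of "talked", so the gap sits immediately after word 9 ("to").
Base order: Felix confirmed that Tom talked to the scout after a lawyer believed that an editor had vanished that morning during the audit.

9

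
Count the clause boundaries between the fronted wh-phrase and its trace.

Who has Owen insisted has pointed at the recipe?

1

"who" is extracted from the subject of "pointed".
Boundaries crossed, outermost first: [Ø] — 1 in total.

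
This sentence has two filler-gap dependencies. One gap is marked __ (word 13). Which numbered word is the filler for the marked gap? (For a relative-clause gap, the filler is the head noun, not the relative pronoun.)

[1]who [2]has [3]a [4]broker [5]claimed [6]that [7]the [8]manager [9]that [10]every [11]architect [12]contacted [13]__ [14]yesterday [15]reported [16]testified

8

The marked gap is inside the relative clause, the direct object of "contacted".
Its filler is the head noun "manager" (via "that"), at word 8.
(The other dependency links word 1 to a gap after word 15.)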